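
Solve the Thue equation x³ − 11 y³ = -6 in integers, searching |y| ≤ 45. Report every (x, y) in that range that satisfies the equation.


The equation is x³ - 11y³ = -6. For fixed y, x³ = 11·y³ − 6, so a solution requires the RHS to be a perfect cube.
Strategy: iterate y from -45 to 45, compute RHS = 11·y³ − 6, and check whether it is a (positive or negative) perfect cube.
Check small values of y:
  y = 0: RHS = -6 is not a perfect cube.
  y = 1: RHS = 5 is not a perfect cube.
  y = -1: RHS = -17 is not a perfect cube.
  y = 2: RHS = 82 is not a perfect cube.
  y = -2: RHS = -94 is not a perfect cube.
  y = 3: RHS = 291 is not a perfect cube.
  y = -3: RHS = -303 is not a perfect cube.
Continuing the search up to |y| = 45 finds no solutions either.
No (x, y) in the scanned range satisfies the equation.

No integer solutions with |y| ≤ 45.


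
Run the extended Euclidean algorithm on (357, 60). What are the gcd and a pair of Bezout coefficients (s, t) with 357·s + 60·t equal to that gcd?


Euclidean algorithm on (357, 60) — divide until remainder is 0:
  357 = 5 · 60 + 57
  60 = 1 · 57 + 3
  57 = 19 · 3 + 0
gcd(357, 60) = 3.
Track Bezout coefficients alongside the remainders: start with r₀ = 357 = a·1 + b·0 (s = 1, t = 0) and r₁ = 60 = a·0 + b·1 (s = 0, t = 1); each new remainder r_{k+1} = r_{k-1} − q_k·r_k inherits s_{k+1} = s_{k-1} − q_k·s_k, t_{k+1} = t_{k-1} − q_k·t_k, so r_k = a·s_k + b·t_k at every step:
  q = 5: r = 57, s = 1 − 5·0 = 1, t = 0 − 5·1 = -5  (check: 357·1 + 60·(-5) = 57)
  q = 1: r = 3, s = 0 − 1·1 = -1, t = 1 − 1·(-5) = 6  (check: 357·(-1) + 60·6 = 3)
The row with r = 3 (the gcd) gives the Bezout coefficients s = -1, t = 6.
Result: 357 · (-1) + 60 · (6) = 3.

gcd(357, 60) = 3; s = -1, t = 6 (check: 357·(-1) + 60·6 = 3).


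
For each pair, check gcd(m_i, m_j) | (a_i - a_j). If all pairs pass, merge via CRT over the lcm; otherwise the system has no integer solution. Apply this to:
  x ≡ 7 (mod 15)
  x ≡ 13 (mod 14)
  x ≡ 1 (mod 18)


Moduli 15, 14, 18 are not pairwise coprime, so CRT works modulo lcm(m_i) when all pairwise compatibility conditions hold.
Pairwise compatibility: gcd(m_i, m_j) must divide a_i - a_j for every pair.
Merge one congruence at a time:
  Start: x ≡ 7 (mod 15).
  Combine with x ≡ 13 (mod 14): gcd(15, 14) = 1; 13 - 7 = 6, which IS divisible by 1, so compatible.
    Write x = 7 + 15·t and substitute into x ≡ 13 (mod 14): 15·t ≡ 13 − 7 = 6 (mod 14).
    Reduce coefficients mod 14: 1·t ≡ 6 (mod 14).
    So t ≡ 6 (mod 14).
    Then x = 7 + 15·6 = 97, valid modulo lcm(15, 14) = 210: x ≡ 97 (mod 210).
  Combine with x ≡ 1 (mod 18): gcd(210, 18) = 6; 1 - 97 = -96, which IS divisible by 6, so compatible.
    Write x = 97 + 210·t and substitute into x ≡ 1 (mod 18): 210·t ≡ 1 − 97 = -96 (mod 18).
    Divide the congruence (and modulus) by g = 6: 35·t ≡ -16 (mod 3).
    Reduce coefficients mod 3: 2·t ≡ 2 (mod 3).
    The inverse of 2 mod 3 is 2 (since 2·2 = 4 = 1·3 + 1), so t ≡ 2·2 = 4 ≡ 1 (mod 3).
    Then x = 97 + 210·1 = 307, valid modulo lcm(210, 18) = 630: x ≡ 307 (mod 630).
Verify: 307 mod 15 = 7, 307 mod 14 = 13, 307 mod 18 = 1.

x ≡ 307 (mod 630).


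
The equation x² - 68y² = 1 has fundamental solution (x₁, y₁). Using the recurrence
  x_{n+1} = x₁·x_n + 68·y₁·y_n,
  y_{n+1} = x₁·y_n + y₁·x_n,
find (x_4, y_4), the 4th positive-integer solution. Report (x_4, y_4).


Step 1: Find the fundamental solution (x₁, y₁) of x² - 68y² = 1.
  Expand √68 as a continued fraction. a₀ = ⌊√68⌋ = 8; iterate m_{k+1} = d_k·a_k − m_k, d_{k+1} = (68 − m_{k+1}²)/d_k, a_{k+1} = ⌊(a₀ + m_{k+1})/d_{k+1}⌋ (starting m₀ = 0, d₀ = 1), with convergents p_k = a_k·p_{k-1} + p_{k-2}, q_k = a_k·q_{k-1} + q_{k-2} (p₋₁ = 1, q₋₁ = 0):
  k = 0: a₀ = 8; p₀/q₀ = 8/1; p₀² − 68·q₀² = 64 − 68 = -4.
  k = 1: m = 8, d = 4, a = ⌊(8 + 8)/4⌋ = 4; p/q = (4·8 + 1)/(4·1 + 0) = 33/4; p² − 68·q² = 1089 − 1088 = 1.
  The first convergent with p² − 68·q² = 1 gives the fundamental solution (x₁, y₁) = (33, 4).
Step 2: Apply the recurrence (x_{n+1}, y_{n+1}) = (x₁x_n + 68y₁y_n, x₁y_n + y₁x_n) repeatedly.
  From (x_1, y_1) = (33, 4): x_2 = 33·33 + 68·4·4 = 2177; y_2 = 33·4 + 4·33 = 264.
  From (x_2, y_2) = (2177, 264): x_3 = 33·2177 + 68·4·264 = 143649; y_3 = 33·264 + 4·2177 = 17420.
  From (x_3, y_3) = (143649, 17420): x_4 = 33·143649 + 68·4·17420 = 9478657; y_4 = 33·17420 + 4·143649 = 1149456.
Step 3: Verify x_4² - 68·y_4² = 89844938523649 - 89844938523648 = 1 (should be 1). ✓

(x_1, y_1) = (33, 4); (x_4, y_4) = (9478657, 1149456).


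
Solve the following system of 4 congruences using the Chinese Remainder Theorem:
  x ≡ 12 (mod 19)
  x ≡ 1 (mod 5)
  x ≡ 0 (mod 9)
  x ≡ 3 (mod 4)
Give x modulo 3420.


Product of moduli M = 19 · 5 · 9 · 4 = 3420.
Merge one congruence at a time:
  Start: x ≡ 12 (mod 19).
  Combine with x ≡ 1 (mod 5); new modulus lcm = 95.
    Write x = 12 + 19·t and substitute into x ≡ 1 (mod 5): 19·t ≡ 1 − 12 = -11 (mod 5).
    Reduce coefficients mod 5: 4·t ≡ 4 (mod 5).
    The inverse of 4 mod 5 is 4 (since 4·4 = 16 = 3·5 + 1), so t ≡ 4·4 = 16 ≡ 1 (mod 5).
    Then x = 12 + 19·1 = 31, valid modulo lcm(19, 5) = 95: x ≡ 31 (mod 95).
  Combine with x ≡ 0 (mod 9); new modulus lcm = 855.
    Write x = 31 + 95·t and substitute into x ≡ 0 (mod 9): 95·t ≡ 0 − 31 = -31 (mod 9).
    Reduce coefficients mod 9: 5·t ≡ 5 (mod 9).
    The inverse of 5 mod 9 is 2 (since 5·2 = 10 = 1·9 + 1), so t ≡ 2·5 = 10 ≡ 1 (mod 9).
    Then x = 31 + 95·1 = 126, valid modulo lcm(95, 9) = 855: x ≡ 126 (mod 855).
  Combine with x ≡ 3 (mod 4); new modulus lcm = 3420.
    Write x = 126 + 855·t and substitute into x ≡ 3 (mod 4): 855·t ≡ 3 − 126 = -123 (mod 4).
    Reduce coefficients mod 4: 3·t ≡ 1 (mod 4).
    The inverse of 3 mod 4 is 3 (since 3·3 = 9 = 2·4 + 1), so t ≡ 3·1 = 3 ≡ 3 (mod 4).
    Then x = 126 + 855·3 = 2691, valid modulo lcm(855, 4) = 3420: x ≡ 2691 (mod 3420).
Verify against each original: 2691 mod 19 = 12, 2691 mod 5 = 1, 2691 mod 9 = 0, 2691 mod 4 = 3.

x ≡ 2691 (mod 3420).


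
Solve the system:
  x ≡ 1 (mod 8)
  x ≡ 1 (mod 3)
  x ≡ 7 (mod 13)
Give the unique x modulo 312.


Moduli 8, 3, 13 are pairwise coprime; by CRT there is a unique solution modulo M = 8 · 3 · 13 = 312.
Solve pairwise, accumulating the modulus:
  Start with x ≡ 1 (mod 8).
  Combine with x ≡ 1 (mod 3): since gcd(8, 3) = 1, we get a unique residue mod 24.
    Write x = 1 + 8·t and substitute into x ≡ 1 (mod 3): 8·t ≡ 1 − 1 = 0 (mod 3).
    Reduce coefficients mod 3: 2·t ≡ 0 (mod 3).
    The inverse of 2 mod 3 is 2 (since 2·2 = 4 = 1·3 + 1), so t ≡ 2·0 = 0 ≡ 0 (mod 3).
    Then x = 1 + 8·0 = 1, valid modulo lcm(8, 3) = 24: x ≡ 1 (mod 24).
  Combine with x ≡ 7 (mod 13): since gcd(24, 13) = 1, we get a unique residue mod 312.
    Write x = 1 + 24·t and substitute into x ≡ 7 (mod 13): 24·t ≡ 7 − 1 = 6 (mod 13).
    Reduce coefficients mod 13: 11·t ≡ 6 (mod 13).
    The inverse of 11 mod 13 is 6 (since 11·6 = 66 = 5·13 + 1), so t ≡ 6·6 = 36 ≡ 10 (mod 13).
    Then x = 1 + 24·10 = 241, valid modulo lcm(24, 13) = 312: x ≡ 241 (mod 312).
Verify: 241 mod 8 = 1 ✓, 241 mod 3 = 1 ✓, 241 mod 13 = 7 ✓.

x ≡ 241 (mod 312).


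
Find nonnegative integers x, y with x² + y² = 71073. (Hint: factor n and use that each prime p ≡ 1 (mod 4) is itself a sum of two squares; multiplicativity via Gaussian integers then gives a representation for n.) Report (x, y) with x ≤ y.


Step 1: Factor n = 71073 = 3^2 · 53 · 149.
Step 2: Check the mod-4 condition on each prime factor: 3 ≡ 3 (mod 4), exponent 2 (must be even); 53 ≡ 1 (mod 4), exponent 1; 149 ≡ 1 (mod 4), exponent 1.
All primes ≡ 3 (mod 4) appear to even exponent (or don't appear), so by the two-squares theorem n IS expressible as a sum of two squares.
Step 3: Build a representation. Group n = k² · m with k = 3 and m = 53 · 149 = 7897 (a product of primes ≡ 1 (mod 4)); a representation of m scales to one of n via (k·x)² + (k·y)² = k²(x² + y²). Each prime p ≡ 1 (mod 4) is itself a sum of two squares; find a² by testing p − a² for a perfect square:
  53: 53 − 1² = 52, 53 − 2² = 49 = 7² ⇒ 53 = 2² + 7².
  149: 149 − 1² = 148, 149 − 2² = 145, 149 − 3² = 140, 149 − 4² = 133, 149 − 5² = 124, 149 − 6² = 113, 149 − 7² = 100 = 10² ⇒ 149 = 7² + 10².
  Combine using the Brahmagupta–Fibonacci identity (a² + b²)(c² + d²) = (ac − bd)² + (ad + bc)² = (ac + bd)² + (ad − bc)²:
  53 · 149 = 7897: from (2² + 7²)(7² + 10²), take (2·7 − 7·10, 2·10 + 7·7) = (14 − 70, 20 + 49) = (-56, 69); dropping signs (only squares matter) gives (56, 69); check 56² + 69² = 3136 + 4761 = 7897 ✓.
  Scale by k = 3: (3·56, 3·69) = (168, 207).
Step 4: Order so x ≤ y and verify: 168² + 207² = 28224 + 42849 = 71073 = n. ✓

n = 71073 = 168² + 207² (one valid representation with x ≤ y).


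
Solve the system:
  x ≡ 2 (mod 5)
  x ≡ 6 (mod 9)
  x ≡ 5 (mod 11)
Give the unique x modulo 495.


Moduli 5, 9, 11 are pairwise coprime; by CRT there is a unique solution modulo M = 5 · 9 · 11 = 495.
Solve pairwise, accumulating the modulus:
  Start with x ≡ 2 (mod 5).
  Combine with x ≡ 6 (mod 9): since gcd(5, 9) = 1, we get a unique residue mod 45.
    Write x = 2 + 5·t and substitute into x ≡ 6 (mod 9): 5·t ≡ 6 − 2 = 4 (mod 9).
    The inverse of 5 mod 9 is 2 (since 5·2 = 10 = 1·9 + 1), so t ≡ 2·4 = 8 ≡ 8 (mod 9).
    Then x = 2 + 5·8 = 42, valid modulo lcm(5, 9) = 45: x ≡ 42 (mod 45).
  Combine with x ≡ 5 (mod 11): since gcd(45, 11) = 1, we get a unique residue mod 495.
    Write x = 42 + 45·t and substitute into x ≡ 5 (mod 11): 45·t ≡ 5 − 42 = -37 (mod 11).
    Reduce coefficients mod 11: 1·t ≡ 7 (mod 11).
    So t ≡ 7 (mod 11).
    Then x = 42 + 45·7 = 357, valid modulo lcm(45, 11) = 495: x ≡ 357 (mod 495).
Verify: 357 mod 5 = 2 ✓, 357 mod 9 = 6 ✓, 357 mod 11 = 5 ✓.

x ≡ 357 (mod 495).


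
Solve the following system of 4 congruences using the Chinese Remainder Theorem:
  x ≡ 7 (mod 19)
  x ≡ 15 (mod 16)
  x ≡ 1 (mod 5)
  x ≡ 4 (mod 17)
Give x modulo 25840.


Product of moduli M = 19 · 16 · 5 · 17 = 25840.
Merge one congruence at a time:
  Start: x ≡ 7 (mod 19).
  Combine with x ≡ 15 (mod 16); new modulus lcm = 304.
    Write x = 7 + 19·t and substitute into x ≡ 15 (mod 16): 19·t ≡ 15 − 7 = 8 (mod 16).
    Reduce coefficients mod 16: 3·t ≡ 8 (mod 16).
    The inverse of 3 mod 16 is 11 (since 3·11 = 33 = 2·16 + 1), so t ≡ 11·8 = 88 ≡ 8 (mod 16).
    Then x = 7 + 19·8 = 159, valid modulo lcm(19, 16) = 304: x ≡ 159 (mod 304).
  Combine with x ≡ 1 (mod 5); new modulus lcm = 1520.
    Write x = 159 + 304·t and substitute into x ≡ 1 (mod 5): 304·t ≡ 1 − 159 = -158 (mod 5).
    Reduce coefficients mod 5: 4·t ≡ 2 (mod 5).
    The inverse of 4 mod 5 is 4 (since 4·4 = 16 = 3·5 + 1), so t ≡ 4·2 = 8 ≡ 3 (mod 5).
    Then x = 159 + 304·3 = 1071, valid modulo lcm(304, 5) = 1520: x ≡ 1071 (mod 1520).
  Combine with x ≡ 4 (mod 17); new modulus lcm = 25840.
    Write x = 1071 + 1520·t and substitute into x ≡ 4 (mod 17): 1520·t ≡ 4 − 1071 = -1067 (mod 17).
    Reduce coefficients mod 17: 7·t ≡ 4 (mod 17).
    The inverse of 7 mod 17 is 5 (since 7·5 = 35 = 2·17 + 1), so t ≡ 5·4 = 20 ≡ 3 (mod 17).
    Then x = 1071 + 1520·3 = 5631, valid modulo lcm(1520, 17) = 25840: x ≡ 5631 (mod 25840).
Verify against each original: 5631 mod 19 = 7, 5631 mod 16 = 15, 5631 mod 5 = 1, 5631 mod 17 = 4.

x ≡ 5631 (mod 25840).


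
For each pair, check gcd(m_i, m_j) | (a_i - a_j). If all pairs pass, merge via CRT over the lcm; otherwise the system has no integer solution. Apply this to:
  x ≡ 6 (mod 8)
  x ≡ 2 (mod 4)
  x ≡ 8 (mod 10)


Moduli 8, 4, 10 are not pairwise coprime, so CRT works modulo lcm(m_i) when all pairwise compatibility conditions hold.
Pairwise compatibility: gcd(m_i, m_j) must divide a_i - a_j for every pair.
Merge one congruence at a time:
  Start: x ≡ 6 (mod 8).
  Combine with x ≡ 2 (mod 4): gcd(8, 4) = 4; 2 - 6 = -4, which IS divisible by 4, so compatible.
    Write x = 6 + 8·t and substitute into x ≡ 2 (mod 4): 8·t ≡ 2 − 6 = -4 (mod 4).
    Divide the congruence (and modulus) by g = 4: 2·t ≡ -1 (mod 1).
    Modulo 1 every t works; take t = 0.
    Then x = 6 + 8·0 = 6, valid modulo lcm(8, 4) = 8: x ≡ 6 (mod 8).
  Combine with x ≡ 8 (mod 10): gcd(8, 10) = 2; 8 - 6 = 2, which IS divisible by 2, so compatible.
    Write x = 6 + 8·t and substitute into x ≡ 8 (mod 10): 8·t ≡ 8 − 6 = 2 (mod 10).
    Divide the congruence (and modulus) by g = 2: 4·t ≡ 1 (mod 5).
    The inverse of 4 mod 5 is 4 (since 4·4 = 16 = 3·5 + 1), so t ≡ 4·1 = 4 ≡ 4 (mod 5).
    Then x = 6 + 8·4 = 38, valid modulo lcm(8, 10) = 40: x ≡ 38 (mod 40).
Verify: 38 mod 8 = 6, 38 mod 4 = 2, 38 mod 10 = 8.

x ≡ 38 (mod 40).


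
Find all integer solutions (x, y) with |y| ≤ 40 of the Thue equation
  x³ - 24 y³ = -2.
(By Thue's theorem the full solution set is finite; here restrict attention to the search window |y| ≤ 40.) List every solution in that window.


The equation is x³ - 24y³ = -2. For fixed y, x³ = 24·y³ − 2, so a solution requires the RHS to be a perfect cube.
Strategy: iterate y from -40 to 40, compute RHS = 24·y³ − 2, and check whether it is a (positive or negative) perfect cube.
Check small values of y:
  y = 0: RHS = -2 is not a perfect cube.
  y = 1: RHS = 22 is not a perfect cube.
  y = -1: RHS = -26 is not a perfect cube.
  y = 2: RHS = 190 is not a perfect cube.
  y = -2: RHS = -194 is not a perfect cube.
  y = 3: RHS = 646 is not a perfect cube.
  y = -3: RHS = -650 is not a perfect cube.
Continuing the search up to |y| = 40 finds no solutions either.
No (x, y) in the scanned range satisfies the equation.

No integer solutions with |y| ≤ 40.


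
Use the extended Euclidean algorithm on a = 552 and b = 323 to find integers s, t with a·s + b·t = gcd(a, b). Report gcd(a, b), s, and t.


Euclidean algorithm on (552, 323) — divide until remainder is 0:
  552 = 1 · 323 + 229
  323 = 1 · 229 + 94
  229 = 2 · 94 + 41
  94 = 2 · 41 + 12
  41 = 3 · 12 + 5
  12 = 2 · 5 + 2
  5 = 2 · 2 + 1
  2 = 2 · 1 + 0
gcd(552, 323) = 1.
Track Bezout coefficients alongside the remainders: start with r₀ = 552 = a·1 + b·0 (s = 1, t = 0) and r₁ = 323 = a·0 + b·1 (s = 0, t = 1); each new remainder r_{k+1} = r_{k-1} − q_k·r_k inherits s_{k+1} = s_{k-1} − q_k·s_k, t_{k+1} = t_{k-1} − q_k·t_k, so r_k = a·s_k + b·t_k at every step:
  q = 1: r = 229, s = 1 − 1·0 = 1, t = 0 − 1·1 = -1  (check: 552·1 + 323·(-1) = 229)
  q = 1: r = 94, s = 0 − 1·1 = -1, t = 1 − 1·(-1) = 2  (check: 552·(-1) + 323·2 = 94)
  q = 2: r = 41, s = 1 − 2·(-1) = 3, t = -1 − 2·2 = -5  (check: 552·3 + 323·(-5) = 41)
  q = 2: r = 12, s = -1 − 2·3 = -7, t = 2 − 2·(-5) = 12  (check: 552·(-7) + 323·12 = 12)
  q = 3: r = 5, s = 3 − 3·(-7) = 24, t = -5 − 3·12 = -41  (check: 552·24 + 323·(-41) = 5)
  q = 2: r = 2, s = -7 − 2·24 = -55, t = 12 − 2·(-41) = 94  (check: 552·(-55) + 323·94 = 2)
  q = 2: r = 1, s = 24 − 2·(-55) = 134, t = -41 − 2·94 = -229  (check: 552·134 + 323·(-229) = 1)
The row with r = 1 (the gcd) gives the Bezout coefficients s = 134, t = -229.
Result: 552 · (134) + 323 · (-229) = 1.

gcd(552, 323) = 1; s = 134, t = -229 (check: 552·134 + 323·(-229) = 1).


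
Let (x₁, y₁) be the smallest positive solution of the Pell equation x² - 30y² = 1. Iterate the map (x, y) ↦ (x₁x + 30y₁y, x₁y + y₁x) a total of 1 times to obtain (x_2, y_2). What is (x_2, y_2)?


Step 1: Find the fundamental solution (x₁, y₁) of x² - 30y² = 1.
  Expand √30 as a continued fraction. a₀ = ⌊√30⌋ = 5; iterate m_{k+1} = d_k·a_k − m_k, d_{k+1} = (30 − m_{k+1}²)/d_k, a_{k+1} = ⌊(a₀ + m_{k+1})/d_{k+1}⌋ (starting m₀ = 0, d₀ = 1), with convergents p_k = a_k·p_{k-1} + p_{k-2}, q_k = a_k·q_{k-1} + q_{k-2} (p₋₁ = 1, q₋₁ = 0):
  k = 0: a₀ = 5; p₀/q₀ = 5/1; p₀² − 30·q₀² = 25 − 30 = -5.
  k = 1: m = 5, d = 5, a = ⌊(5 + 5)/5⌋ = 2; p/q = (2·5 + 1)/(2·1 + 0) = 11/2; p² − 30·q² = 121 − 120 = 1.
  The first convergent with p² − 30·q² = 1 gives the fundamental solution (x₁, y₁) = (11, 2).
Step 2: Apply the recurrence (x_{n+1}, y_{n+1}) = (x₁x_n + 30y₁y_n, x₁y_n + y₁x_n) repeatedly.
  From (x_1, y_1) = (11, 2): x_2 = 11·11 + 30·2·2 = 241; y_2 = 11·2 + 2·11 = 44.
Step 3: Verify x_2² - 30·y_2² = 58081 - 58080 = 1 (should be 1). ✓

(x_1, y_1) = (11, 2); (x_2, y_2) = (241, 44).


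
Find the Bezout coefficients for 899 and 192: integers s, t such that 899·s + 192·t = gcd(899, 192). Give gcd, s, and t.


Euclidean algorithm on (899, 192) — divide until remainder is 0:
  899 = 4 · 192 + 131
  192 = 1 · 131 + 61
  131 = 2 · 61 + 9
  61 = 6 · 9 + 7
  9 = 1 · 7 + 2
  7 = 3 · 2 + 1
  2 = 2 · 1 + 0
gcd(899, 192) = 1.
Track Bezout coefficients alongside the remainders: start with r₀ = 899 = a·1 + b·0 (s = 1, t = 0) and r₁ = 192 = a·0 + b·1 (s = 0, t = 1); each new remainder r_{k+1} = r_{k-1} − q_k·r_k inherits s_{k+1} = s_{k-1} − q_k·s_k, t_{k+1} = t_{k-1} − q_k·t_k, so r_k = a·s_k + b·t_k at every step:
  q = 4: r = 131, s = 1 − 4·0 = 1, t = 0 − 4·1 = -4  (check: 899·1 + 192·(-4) = 131)
  q = 1: r = 61, s = 0 − 1·1 = -1, t = 1 − 1·(-4) = 5  (check: 899·(-1) + 192·5 = 61)
  q = 2: r = 9, s = 1 − 2·(-1) = 3, t = -4 − 2·5 = -14  (check: 899·3 + 192·(-14) = 9)
  q = 6: r = 7, s = -1 − 6·3 = -19, t = 5 − 6·(-14) = 89  (check: 899·(-19) + 192·89 = 7)
  q = 1: r = 2, s = 3 − 1·(-19) = 22, t = -14 − 1·89 = -103  (check: 899·22 + 192·(-103) = 2)
  q = 3: r = 1, s = -19 − 3·22 = -85, t = 89 − 3·(-103) = 398  (check: 899·(-85) + 192·398 = 1)
The row with r = 1 (the gcd) gives the Bezout coefficients s = -85, t = 398.
Result: 899 · (-85) + 192 · (398) = 1.

gcd(899, 192) = 1; s = -85, t = 398 (check: 899·(-85) + 192·398 = 1).


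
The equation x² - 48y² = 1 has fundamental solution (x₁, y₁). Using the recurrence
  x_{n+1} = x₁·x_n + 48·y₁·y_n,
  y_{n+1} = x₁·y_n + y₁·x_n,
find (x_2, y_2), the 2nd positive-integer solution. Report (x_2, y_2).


Step 1: Find the fundamental solution (x₁, y₁) of x² - 48y² = 1.
  Expand √48 as a continued fraction. a₀ = ⌊√48⌋ = 6; iterate m_{k+1} = d_k·a_k − m_k, d_{k+1} = (48 − m_{k+1}²)/d_k, a_{k+1} = ⌊(a₀ + m_{k+1})/d_{k+1}⌋ (starting m₀ = 0, d₀ = 1), with convergents p_k = a_k·p_{k-1} + p_{k-2}, q_k = a_k·q_{k-1} + q_{k-2} (p₋₁ = 1, q₋₁ = 0):
  k = 0: a₀ = 6; p₀/q₀ = 6/1; p₀² − 48·q₀² = 36 − 48 = -12.
  k = 1: m = 6, d = 12, a = ⌊(6 + 6)/12⌋ = 1; p/q = (1·6 + 1)/(1·1 + 0) = 7/1; p² − 48·q² = 49 − 48 = 1.
  The first convergent with p² − 48·q² = 1 gives the fundamental solution (x₁, y₁) = (7, 1).
Step 2: Apply the recurrence (x_{n+1}, y_{n+1}) = (x₁x_n + 48y₁y_n, x₁y_n + y₁x_n) repeatedly.
  From (x_1, y_1) = (7, 1): x_2 = 7·7 + 48·1·1 = 97; y_2 = 7·1 + 1·7 = 14.
Step 3: Verify x_2² - 48·y_2² = 9409 - 9408 = 1 (should be 1). ✓

(x_1, y_1) = (7, 1); (x_2, y_2) = (97, 14).


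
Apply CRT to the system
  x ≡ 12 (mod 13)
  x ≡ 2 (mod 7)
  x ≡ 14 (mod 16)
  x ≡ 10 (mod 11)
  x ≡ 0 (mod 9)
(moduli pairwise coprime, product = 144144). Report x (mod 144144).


Product of moduli M = 13 · 7 · 16 · 11 · 9 = 144144.
Merge one congruence at a time:
  Start: x ≡ 12 (mod 13).
  Combine with x ≡ 2 (mod 7); new modulus lcm = 91.
    Write x = 12 + 13·t and substitute into x ≡ 2 (mod 7): 13·t ≡ 2 − 12 = -10 (mod 7).
    Reduce coefficients mod 7: 6·t ≡ 4 (mod 7).
    The inverse of 6 mod 7 is 6 (since 6·6 = 36 = 5·7 + 1), so t ≡ 6·4 = 24 ≡ 3 (mod 7).
    Then x = 12 + 13·3 = 51, valid modulo lcm(13, 7) = 91: x ≡ 51 (mod 91).
  Combine with x ≡ 14 (mod 16); new modulus lcm = 1456.
    Write x = 51 + 91·t and substitute into x ≡ 14 (mod 16): 91·t ≡ 14 − 51 = -37 (mod 16).
    Reduce coefficients mod 16: 11·t ≡ 11 (mod 16).
    The inverse of 11 mod 16 is 3 (since 11·3 = 33 = 2·16 + 1), so t ≡ 3·11 = 33 ≡ 1 (mod 16).
    Then x = 51 + 91·1 = 142, valid modulo lcm(91, 16) = 1456: x ≡ 142 (mod 1456).
  Combine with x ≡ 10 (mod 11); new modulus lcm = 16016.
    Write x = 142 + 1456·t and substitute into x ≡ 10 (mod 11): 1456·t ≡ 10 − 142 = -132 (mod 11).
    Reduce coefficients mod 11: 4·t ≡ 0 (mod 11).
    The inverse of 4 mod 11 is 3 (since 4·3 = 12 = 1·11 + 1), so t ≡ 3·0 = 0 ≡ 0 (mod 11).
    Then x = 142 + 1456·0 = 142, valid modulo lcm(1456, 11) = 16016: x ≡ 142 (mod 16016).
  Combine with x ≡ 0 (mod 9); new modulus lcm = 144144.
    Write x = 142 + 16016·t and substitute into x ≡ 0 (mod 9): 16016·t ≡ 0 − 142 = -142 (mod 9).
    Reduce coefficients mod 9: 5·t ≡ 2 (mod 9).
    The inverse of 5 mod 9 is 2 (since 5·2 = 10 = 1·9 + 1), so t ≡ 2·2 = 4 ≡ 4 (mod 9).
    Then x = 142 + 16016·4 = 64206, valid modulo lcm(16016, 9) = 144144: x ≡ 64206 (mod 144144).
Verify against each original: 64206 mod 13 = 12, 64206 mod 7 = 2, 64206 mod 16 = 14, 64206 mod 11 = 10, 64206 mod 9 = 0.

x ≡ 64206 (mod 144144).


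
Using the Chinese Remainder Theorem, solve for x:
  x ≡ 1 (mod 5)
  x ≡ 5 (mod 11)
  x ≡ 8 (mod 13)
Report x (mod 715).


Moduli 5, 11, 13 are pairwise coprime; by CRT there is a unique solution modulo M = 5 · 11 · 13 = 715.
Solve pairwise, accumulating the modulus:
  Start with x ≡ 1 (mod 5).
  Combine with x ≡ 5 (mod 11): since gcd(5, 11) = 1, we get a unique residue mod 55.
    Write x = 1 + 5·t and substitute into x ≡ 5 (mod 11): 5·t ≡ 5 − 1 = 4 (mod 11).
    The inverse of 5 mod 11 is 9 (since 5·9 = 45 = 4·11 + 1), so t ≡ 9·4 = 36 ≡ 3 (mod 11).
    Then x = 1 + 5·3 = 16, valid modulo lcm(5, 11) = 55: x ≡ 16 (mod 55).
  Combine with x ≡ 8 (mod 13): since gcd(55, 13) = 1, we get a unique residue mod 715.
    Write x = 16 + 55·t and substitute into x ≡ 8 (mod 13): 55·t ≡ 8 − 16 = -8 (mod 13).
    Reduce coefficients mod 13: 3·t ≡ 5 (mod 13).
    The inverse of 3 mod 13 is 9 (since 3·9 = 27 = 2·13 + 1), so t ≡ 9·5 = 45 ≡ 6 (mod 13).
    Then x = 16 + 55·6 = 346, valid modulo lcm(55, 13) = 715: x ≡ 346 (mod 715).
Verify: 346 mod 5 = 1 ✓, 346 mod 11 = 5 ✓, 346 mod 13 = 8 ✓.

x ≡ 346 (mod 715).


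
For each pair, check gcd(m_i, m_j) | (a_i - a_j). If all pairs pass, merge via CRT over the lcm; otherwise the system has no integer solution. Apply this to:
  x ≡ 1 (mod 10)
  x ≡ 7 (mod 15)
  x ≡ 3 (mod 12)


Moduli 10, 15, 12 are not pairwise coprime, so CRT works modulo lcm(m_i) when all pairwise compatibility conditions hold.
Pairwise compatibility: gcd(m_i, m_j) must divide a_i - a_j for every pair.
Merge one congruence at a time:
  Start: x ≡ 1 (mod 10).
  Combine with x ≡ 7 (mod 15): gcd(10, 15) = 5, and 7 - 1 = 6 is NOT divisible by 5.
    ⇒ system is inconsistent (no integer solution).

No solution (the system is inconsistent).


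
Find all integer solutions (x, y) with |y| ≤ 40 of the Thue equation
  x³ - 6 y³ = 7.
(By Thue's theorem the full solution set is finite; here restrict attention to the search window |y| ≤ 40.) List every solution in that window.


The equation is x³ - 6y³ = 7. For fixed y, x³ = 6·y³ + 7, so a solution requires the RHS to be a perfect cube.
Strategy: iterate y from -40 to 40, compute RHS = 6·y³ + 7, and check whether it is a (positive or negative) perfect cube.
Check small values of y:
  y = 0: RHS = 7 is not a perfect cube.
  y = 1: RHS = 13 is not a perfect cube.
  y = -1: RHS = 1 = (1)³ ⇒ x = 1 works.
  y = 2: RHS = 55 is not a perfect cube.
  y = -2: RHS = -41 is not a perfect cube.
  y = 3: RHS = 169 is not a perfect cube.
  y = -3: RHS = -155 is not a perfect cube.
Continuing the search up to |y| = 40 finds no further solutions beyond those listed.
Collected solutions: (1, -1).

Solutions (with |y| ≤ 40): (1, -1).


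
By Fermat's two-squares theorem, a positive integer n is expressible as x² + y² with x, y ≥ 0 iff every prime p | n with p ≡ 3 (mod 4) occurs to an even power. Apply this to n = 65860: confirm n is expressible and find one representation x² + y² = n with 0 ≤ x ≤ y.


Step 1: Factor n = 65860 = 2^2 · 5 · 37 · 89.
Step 2: Check the mod-4 condition on each prime factor: 2 = 2 (special); 5 ≡ 1 (mod 4), exponent 1; 37 ≡ 1 (mod 4), exponent 1; 89 ≡ 1 (mod 4), exponent 1.
All primes ≡ 3 (mod 4) appear to even exponent (or don't appear), so by the two-squares theorem n IS expressible as a sum of two squares.
Step 3: Build a representation. Group n = k² · m with k = 2 and m = 5 · 37 · 89 = 16465 (a product of primes ≡ 1 (mod 4)); a representation of m scales to one of n via (k·x)² + (k·y)² = k²(x² + y²). Each prime p ≡ 1 (mod 4) is itself a sum of two squares; find a² by testing p − a² for a perfect square:
  5: 5 − 1² = 4 = 2² ⇒ 5 = 1² + 2².
  37: 37 − 1² = 36 = 6² ⇒ 37 = 1² + 6².
  89: 89 − 1² = 88, 89 − 2² = 85, 89 − 3² = 80, 89 − 4² = 73, 89 − 5² = 64 = 8² ⇒ 89 = 5² + 8².
  Combine using the Brahmagupta–Fibonacci identity (a² + b²)(c² + d²) = (ac − bd)² + (ad + bc)² = (ac + bd)² + (ad − bc)²:
  5 · 37 = 185: from (1² + 2²)(1² + 6²), take (1·1 − 2·6, 1·6 + 2·1) = (1 − 12, 6 + 2) = (-11, 8); dropping signs (only squares matter) gives (11, 8); check 11² + 8² = 121 + 64 = 185 ✓.
  185 · 89 = 16465: from (11² + 8²)(5² + 8²), take (11·5 − 8·8, 11·8 + 8·5) = (55 − 64, 88 + 40) = (-9, 128); dropping signs (only squares matter) gives (9, 128); check 9² + 128² = 81 + 16384 = 16465 ✓.
  Scale by k = 2: (2·9, 2·128) = (18, 256).
Step 4: Order so x ≤ y and verify: 18² + 256² = 324 + 65536 = 65860 = n. ✓

n = 65860 = 18² + 256² (one valid representation with x ≤ y).


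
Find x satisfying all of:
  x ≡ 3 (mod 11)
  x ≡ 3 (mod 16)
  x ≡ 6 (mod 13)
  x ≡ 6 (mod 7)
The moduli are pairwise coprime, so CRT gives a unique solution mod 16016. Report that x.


Product of moduli M = 11 · 16 · 13 · 7 = 16016.
Merge one congruence at a time:
  Start: x ≡ 3 (mod 11).
  Combine with x ≡ 3 (mod 16); new modulus lcm = 176.
    Write x = 3 + 11·t and substitute into x ≡ 3 (mod 16): 11·t ≡ 3 − 3 = 0 (mod 16).
    The inverse of 11 mod 16 is 3 (since 11·3 = 33 = 2·16 + 1), so t ≡ 3·0 = 0 ≡ 0 (mod 16).
    Then x = 3 + 11·0 = 3, valid modulo lcm(11, 16) = 176: x ≡ 3 (mod 176).
  Combine with x ≡ 6 (mod 13); new modulus lcm = 2288.
    Write x = 3 + 176·t and substitute into x ≡ 6 (mod 13): 176·t ≡ 6 − 3 = 3 (mod 13).
    Reduce coefficients mod 13: 7·t ≡ 3 (mod 13).
    The inverse of 7 mod 13 is 2 (since 7·2 = 14 = 1·13 + 1), so t ≡ 2·3 = 6 ≡ 6 (mod 13).
    Then x = 3 + 176·6 = 1059, valid modulo lcm(176, 13) = 2288: x ≡ 1059 (mod 2288).
  Combine with x ≡ 6 (mod 7); new modulus lcm = 16016.
    Write x = 1059 + 2288·t and substitute into x ≡ 6 (mod 7): 2288·t ≡ 6 − 1059 = -1053 (mod 7).
    Reduce coefficients mod 7: 6·t ≡ 4 (mod 7).
    The inverse of 6 mod 7 is 6 (since 6·6 = 36 = 5·7 + 1), so t ≡ 6·4 = 24 ≡ 3 (mod 7).
    Then x = 1059 + 2288·3 = 7923, valid modulo lcm(2288, 7) = 16016: x ≡ 7923 (mod 16016).
Verify against each original: 7923 mod 11 = 3, 7923 mod 16 = 3, 7923 mod 13 = 6, 7923 mod 7 = 6.

x ≡ 7923 (mod 16016).


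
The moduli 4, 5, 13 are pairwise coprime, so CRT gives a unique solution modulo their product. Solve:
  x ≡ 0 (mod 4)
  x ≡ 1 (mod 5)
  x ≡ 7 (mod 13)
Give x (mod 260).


Moduli 4, 5, 13 are pairwise coprime; by CRT there is a unique solution modulo M = 4 · 5 · 13 = 260.
Solve pairwise, accumulating the modulus:
  Start with x ≡ 0 (mod 4).
  Combine with x ≡ 1 (mod 5): since gcd(4, 5) = 1, we get a unique residue mod 20.
    Write x = 0 + 4·t and substitute into x ≡ 1 (mod 5): 4·t ≡ 1 − 0 = 1 (mod 5).
    The inverse of 4 mod 5 is 4 (since 4·4 = 16 = 3·5 + 1), so t ≡ 4·1 = 4 ≡ 4 (mod 5).
    Then x = 0 + 4·4 = 16, valid modulo lcm(4, 5) = 20: x ≡ 16 (mod 20).
  Combine with x ≡ 7 (mod 13): since gcd(20, 13) = 1, we get a unique residue mod 260.
    Write x = 16 + 20·t and substitute into x ≡ 7 (mod 13): 20·t ≡ 7 − 16 = -9 (mod 13).
    Reduce coefficients mod 13: 7·t ≡ 4 (mod 13).
    The inverse of 7 mod 13 is 2 (since 7·2 = 14 = 1·13 + 1), so t ≡ 2·4 = 8 ≡ 8 (mod 13).
    Then x = 16 + 20·8 = 176, valid modulo lcm(20, 13) = 260: x ≡ 176 (mod 260).
Verify: 176 mod 4 = 0 ✓, 176 mod 5 = 1 ✓, 176 mod 13 = 7 ✓.

x ≡ 176 (mod 260).


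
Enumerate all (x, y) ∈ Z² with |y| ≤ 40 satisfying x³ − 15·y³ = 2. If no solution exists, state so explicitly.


The equation is x³ - 15y³ = 2. For fixed y, x³ = 15·y³ + 2, so a solution requires the RHS to be a perfect cube.
Strategy: iterate y from -40 to 40, compute RHS = 15·y³ + 2, and check whether it is a (positive or negative) perfect cube.
Check small values of y:
  y = 0: RHS = 2 is not a perfect cube.
  y = 1: RHS = 17 is not a perfect cube.
  y = -1: RHS = -13 is not a perfect cube.
  y = 2: RHS = 122 is not a perfect cube.
  y = -2: RHS = -118 is not a perfect cube.
  y = 3: RHS = 407 is not a perfect cube.
  y = -3: RHS = -403 is not a perfect cube.
Continuing the search up to |y| = 40 finds no solutions either.
No (x, y) in the scanned range satisfies the equation.

No integer solutions with |y| ≤ 40.


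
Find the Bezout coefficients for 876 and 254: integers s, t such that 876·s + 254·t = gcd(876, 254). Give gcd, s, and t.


Euclidean algorithm on (876, 254) — divide until remainder is 0:
  876 = 3 · 254 + 114
  254 = 2 · 114 + 26
  114 = 4 · 26 + 10
  26 = 2 · 10 + 6
  10 = 1 · 6 + 4
  6 = 1 · 4 + 2
  4 = 2 · 2 + 0
gcd(876, 254) = 2.
Track Bezout coefficients alongside the remainders: start with r₀ = 876 = a·1 + b·0 (s = 1, t = 0) and r₁ = 254 = a·0 + b·1 (s = 0, t = 1); each new remainder r_{k+1} = r_{k-1} − q_k·r_k inherits s_{k+1} = s_{k-1} − q_k·s_k, t_{k+1} = t_{k-1} − q_k·t_k, so r_k = a·s_k + b·t_k at every step:
  q = 3: r = 114, s = 1 − 3·0 = 1, t = 0 − 3·1 = -3  (check: 876·1 + 254·(-3) = 114)
  q = 2: r = 26, s = 0 − 2·1 = -2, t = 1 − 2·(-3) = 7  (check: 876·(-2) + 254·7 = 26)
  q = 4: r = 10, s = 1 − 4·(-2) = 9, t = -3 − 4·7 = -31  (check: 876·9 + 254·(-31) = 10)
  q = 2: r = 6, s = -2 − 2·9 = -20, t = 7 − 2·(-31) = 69  (check: 876·(-20) + 254·69 = 6)
  q = 1: r = 4, s = 9 − 1·(-20) = 29, t = -31 − 1·69 = -100  (check: 876·29 + 254·(-100) = 4)
  q = 1: r = 2, s = -20 − 1·29 = -49, t = 69 − 1·(-100) = 169  (check: 876·(-49) + 254·169 = 2)
The row with r = 2 (the gcd) gives the Bezout coefficients s = -49, t = 169.
Result: 876 · (-49) + 254 · (169) = 2.

gcd(876, 254) = 2; s = -49, t = 169 (check: 876·(-49) + 254·169 = 2).


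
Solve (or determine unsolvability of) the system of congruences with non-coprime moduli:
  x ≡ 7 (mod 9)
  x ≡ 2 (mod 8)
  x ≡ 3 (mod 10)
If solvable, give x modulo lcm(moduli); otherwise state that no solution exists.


Moduli 9, 8, 10 are not pairwise coprime, so CRT works modulo lcm(m_i) when all pairwise compatibility conditions hold.
Pairwise compatibility: gcd(m_i, m_j) must divide a_i - a_j for every pair.
Merge one congruence at a time:
  Start: x ≡ 7 (mod 9).
  Combine with x ≡ 2 (mod 8): gcd(9, 8) = 1; 2 - 7 = -5, which IS divisible by 1, so compatible.
    Write x = 7 + 9·t and substitute into x ≡ 2 (mod 8): 9·t ≡ 2 − 7 = -5 (mod 8).
    Reduce coefficients mod 8: 1·t ≡ 3 (mod 8).
    So t ≡ 3 (mod 8).
    Then x = 7 + 9·3 = 34, valid modulo lcm(9, 8) = 72: x ≡ 34 (mod 72).
  Combine with x ≡ 3 (mod 10): gcd(72, 10) = 2, and 3 - 34 = -31 is NOT divisible by 2.
    ⇒ system is inconsistent (no integer solution).

No solution (the system is inconsistent).


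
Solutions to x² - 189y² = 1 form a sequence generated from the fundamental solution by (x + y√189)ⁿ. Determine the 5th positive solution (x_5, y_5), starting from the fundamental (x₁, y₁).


Step 1: Find the fundamental solution (x₁, y₁) of x² - 189y² = 1.
  Expand √189 as a continued fraction. a₀ = ⌊√189⌋ = 13; iterate m_{k+1} = d_k·a_k − m_k, d_{k+1} = (189 − m_{k+1}²)/d_k, a_{k+1} = ⌊(a₀ + m_{k+1})/d_{k+1}⌋ (starting m₀ = 0, d₀ = 1), with convergents p_k = a_k·p_{k-1} + p_{k-2}, q_k = a_k·q_{k-1} + q_{k-2} (p₋₁ = 1, q₋₁ = 0):
  k = 0: a₀ = 13; p₀/q₀ = 13/1; p₀² − 189·q₀² = 169 − 189 = -20.
  k = 1: m = 13, d = 20, a = ⌊(13 + 13)/20⌋ = 1; p/q = (1·13 + 1)/(1·1 + 0) = 14/1; p² − 189·q² = 196 − 189 = 7.
  k = 2: m = 7, d = 7, a = ⌊(13 + 7)/7⌋ = 2; p/q = (2·14 + 13)/(2·1 + 1) = 41/3; p² − 189·q² = 1681 − 1701 = -20.
  k = 3: m = 7, d = 20, a = ⌊(13 + 7)/20⌋ = 1; p/q = (1·41 + 14)/(1·3 + 1) = 55/4; p² − 189·q² = 3025 − 3024 = 1.
  The first convergent with p² − 189·q² = 1 gives the fundamental solution (x₁, y₁) = (55, 4).
Step 2: Apply the recurrence (x_{n+1}, y_{n+1}) = (x₁x_n + 189y₁y_n, x₁y_n + y₁x_n) repeatedly.
  From (x_1, y_1) = (55, 4): x_2 = 55·55 + 189·4·4 = 6049; y_2 = 55·4 + 4·55 = 440.
  From (x_2, y_2) = (6049, 440): x_3 = 55·6049 + 189·4·440 = 665335; y_3 = 55·440 + 4·6049 = 48396.
  From (x_3, y_3) = (665335, 48396): x_4 = 55·665335 + 189·4·48396 = 73180801; y_4 = 55·48396 + 4·665335 = 5323120.
  From (x_4, y_4) = (73180801, 5323120): x_5 = 55·73180801 + 189·4·5323120 = 8049222775; y_5 = 55·5323120 + 4·73180801 = 585494804.
Step 3: Verify x_5² - 189·y_5² = 64789987281578700625 - 64789987281578700624 = 1 (should be 1). ✓

(x_1, y_1) = (55, 4); (x_5, y_5) = (8049222775, 585494804).


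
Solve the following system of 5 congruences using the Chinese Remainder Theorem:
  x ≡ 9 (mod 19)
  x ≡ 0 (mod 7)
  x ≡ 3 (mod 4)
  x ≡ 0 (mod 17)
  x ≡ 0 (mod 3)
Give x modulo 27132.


Product of moduli M = 19 · 7 · 4 · 17 · 3 = 27132.
Merge one congruence at a time:
  Start: x ≡ 9 (mod 19).
  Combine with x ≡ 0 (mod 7); new modulus lcm = 133.
    Write x = 9 + 19·t and substitute into x ≡ 0 (mod 7): 19·t ≡ 0 − 9 = -9 (mod 7).
    Reduce coefficients mod 7: 5·t ≡ 5 (mod 7).
    The inverse of 5 mod 7 is 3 (since 5·3 = 15 = 2·7 + 1), so t ≡ 3·5 = 15 ≡ 1 (mod 7).
    Then x = 9 + 19·1 = 28, valid modulo lcm(19, 7) = 133: x ≡ 28 (mod 133).
  Combine with x ≡ 3 (mod 4); new modulus lcm = 532.
    Write x = 28 + 133·t and substitute into x ≡ 3 (mod 4): 133·t ≡ 3 − 28 = -25 (mod 4).
    Reduce coefficients mod 4: 1·t ≡ 3 (mod 4).
    So t ≡ 3 (mod 4).
    Then x = 28 + 133·3 = 427, valid modulo lcm(133, 4) = 532: x ≡ 427 (mod 532).
  Combine with x ≡ 0 (mod 17); new modulus lcm = 9044.
    Write x = 427 + 532·t and substitute into x ≡ 0 (mod 17): 532·t ≡ 0 − 427 = -427 (mod 17).
    Reduce coefficients mod 17: 5·t ≡ 15 (mod 17).
    The inverse of 5 mod 17 is 7 (since 5·7 = 35 = 2·17 + 1), so t ≡ 7·15 = 105 ≡ 3 (mod 17).
    Then x = 427 + 532·3 = 2023, valid modulo lcm(532, 17) = 9044: x ≡ 2023 (mod 9044).
  Combine with x ≡ 0 (mod 3); new modulus lcm = 27132.
    Write x = 2023 + 9044·t and substitute into x ≡ 0 (mod 3): 9044·t ≡ 0 − 2023 = -2023 (mod 3).
    Reduce coefficients mod 3: 2·t ≡ 2 (mod 3).
    The inverse of 2 mod 3 is 2 (since 2·2 = 4 = 1·3 + 1), so t ≡ 2·2 = 4 ≡ 1 (mod 3).
    Then x = 2023 + 9044·1 = 11067, valid modulo lcm(9044, 3) = 27132: x ≡ 11067 (mod 27132).
Verify against each original: 11067 mod 19 = 9, 11067 mod 7 = 0, 11067 mod 4 = 3, 11067 mod 17 = 0, 11067 mod 3 = 0.

x ≡ 11067 (mod 27132).


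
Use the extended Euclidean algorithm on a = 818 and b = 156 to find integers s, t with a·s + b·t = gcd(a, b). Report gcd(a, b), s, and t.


Euclidean algorithm on (818, 156) — divide until remainder is 0:
  818 = 5 · 156 + 38
  156 = 4 · 38 + 4
  38 = 9 · 4 + 2
  4 = 2 · 2 + 0
gcd(818, 156) = 2.
Track Bezout coefficients alongside the remainders: start with r₀ = 818 = a·1 + b·0 (s = 1, t = 0) and r₁ = 156 = a·0 + b·1 (s = 0, t = 1); each new remainder r_{k+1} = r_{k-1} − q_k·r_k inherits s_{k+1} = s_{k-1} − q_k·s_k, t_{k+1} = t_{k-1} − q_k·t_k, so r_k = a·s_k + b·t_k at every step:
  q = 5: r = 38, s = 1 − 5·0 = 1, t = 0 − 5·1 = -5  (check: 818·1 + 156·(-5) = 38)
  q = 4: r = 4, s = 0 − 4·1 = -4, t = 1 − 4·(-5) = 21  (check: 818·(-4) + 156·21 = 4)
  q = 9: r = 2, s = 1 − 9·(-4) = 37, t = -5 − 9·21 = -194  (check: 818·37 + 156·(-194) = 2)
The row with r = 2 (the gcd) gives the Bezout coefficients s = 37, t = -194.
Result: 818 · (37) + 156 · (-194) = 2.

gcd(818, 156) = 2; s = 37, t = -194 (check: 818·37 + 156·(-194) = 2).


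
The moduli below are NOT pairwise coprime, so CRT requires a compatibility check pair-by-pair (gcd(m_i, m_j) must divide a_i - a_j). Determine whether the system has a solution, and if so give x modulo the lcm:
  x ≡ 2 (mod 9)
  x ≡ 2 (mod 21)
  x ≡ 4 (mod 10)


Moduli 9, 21, 10 are not pairwise coprime, so CRT works modulo lcm(m_i) when all pairwise compatibility conditions hold.
Pairwise compatibility: gcd(m_i, m_j) must divide a_i - a_j for every pair.
Merge one congruence at a time:
  Start: x ≡ 2 (mod 9).
  Combine with x ≡ 2 (mod 21): gcd(9, 21) = 3; 2 - 2 = 0, which IS divisible by 3, so compatible.
    Write x = 2 + 9·t and substitute into x ≡ 2 (mod 21): 9·t ≡ 2 − 2 = 0 (mod 21).
    Divide the congruence (and modulus) by g = 3: 3·t ≡ 0 (mod 7).
    The inverse of 3 mod 7 is 5 (since 3·5 = 15 = 2·7 + 1), so t ≡ 5·0 = 0 ≡ 0 (mod 7).
    Then x = 2 + 9·0 = 2, valid modulo lcm(9, 21) = 63: x ≡ 2 (mod 63).
  Combine with x ≡ 4 (mod 10): gcd(63, 10) = 1; 4 - 2 = 2, which IS divisible by 1, so compatible.
    Write x = 2 + 63·t and substitute into x ≡ 4 (mod 10): 63·t ≡ 4 − 2 = 2 (mod 10).
    Reduce coefficients mod 10: 3·t ≡ 2 (mod 10).
    The inverse of 3 mod 10 is 7 (since 3·7 = 21 = 2·10 + 1), so t ≡ 7·2 = 14 ≡ 4 (mod 10).
    Then x = 2 + 63·4 = 254, valid modulo lcm(63, 10) = 630: x ≡ 254 (mod 630).
Verify: 254 mod 9 = 2, 254 mod 21 = 2, 254 mod 10 = 4.

x ≡ 254 (mod 630).


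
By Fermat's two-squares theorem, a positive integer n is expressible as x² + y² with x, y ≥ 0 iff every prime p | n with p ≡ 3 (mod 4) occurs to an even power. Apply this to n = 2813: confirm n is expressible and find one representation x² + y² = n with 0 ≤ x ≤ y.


Step 1: Factor n = 2813 = 29 · 97.
Step 2: Check the mod-4 condition on each prime factor: 29 ≡ 1 (mod 4), exponent 1; 97 ≡ 1 (mod 4), exponent 1.
All primes ≡ 3 (mod 4) appear to even exponent (or don't appear), so by the two-squares theorem n IS expressible as a sum of two squares.
Step 3: Build a representation. Here n = 29 · 97 is a product of primes ≡ 1 (mod 4). Each prime p ≡ 1 (mod 4) is itself a sum of two squares; find a² by testing p − a² for a perfect square:
  29: 29 − 1² = 28, 29 − 2² = 25 = 5² ⇒ 29 = 2² + 5².
  97: 97 − 1² = 96, 97 − 2² = 93, 97 − 3² = 88, 97 − 4² = 81 = 9² ⇒ 97 = 4² + 9².
  Combine using the Brahmagupta–Fibonacci identity (a² + b²)(c² + d²) = (ac − bd)² + (ad + bc)² = (ac + bd)² + (ad − bc)²:
  29 · 97 = 2813: from (2² + 5²)(4² + 9²), take (2·4 − 5·9, 2·9 + 5·4) = (8 − 45, 18 + 20) = (-37, 38); dropping signs (only squares matter) gives (37, 38); check 37² + 38² = 1369 + 1444 = 2813 ✓.
Step 4: Order so x ≤ y and verify: 37² + 38² = 1369 + 1444 = 2813 = n. ✓

n = 2813 = 37² + 38² (one valid representation with x ≤ y).


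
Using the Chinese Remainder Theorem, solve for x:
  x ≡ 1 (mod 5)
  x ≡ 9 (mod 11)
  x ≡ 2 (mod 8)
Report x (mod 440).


Moduli 5, 11, 8 are pairwise coprime; by CRT there is a unique solution modulo M = 5 · 11 · 8 = 440.
Solve pairwise, accumulating the modulus:
  Start with x ≡ 1 (mod 5).
  Combine with x ≡ 9 (mod 11): since gcd(5, 11) = 1, we get a unique residue mod 55.
    Write x = 1 + 5·t and substitute into x ≡ 9 (mod 11): 5·t ≡ 9 − 1 = 8 (mod 11).
    The inverse of 5 mod 11 is 9 (since 5·9 = 45 = 4·11 + 1), so t ≡ 9·8 = 72 ≡ 6 (mod 11).
    Then x = 1 + 5·6 = 31, valid modulo lcm(5, 11) = 55: x ≡ 31 (mod 55).
  Combine with x ≡ 2 (mod 8): since gcd(55, 8) = 1, we get a unique residue mod 440.
    Write x = 31 + 55·t and substitute into x ≡ 2 (mod 8): 55·t ≡ 2 − 31 = -29 (mod 8).
    Reduce coefficients mod 8: 7·t ≡ 3 (mod 8).
    The inverse of 7 mod 8 is 7 (since 7·7 = 49 = 6·8 + 1), so t ≡ 7·3 = 21 ≡ 5 (mod 8).
    Then x = 31 + 55·5 = 306, valid modulo lcm(55, 8) = 440: x ≡ 306 (mod 440).
Verify: 306 mod 5 = 1 ✓, 306 mod 11 = 9 ✓, 306 mod 8 = 2 ✓.

x ≡ 306 (mod 440).
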